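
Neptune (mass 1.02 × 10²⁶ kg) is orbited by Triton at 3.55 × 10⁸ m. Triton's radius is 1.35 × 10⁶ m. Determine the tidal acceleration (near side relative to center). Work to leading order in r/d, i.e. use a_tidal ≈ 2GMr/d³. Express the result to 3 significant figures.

4.11 × 10⁻⁴ m/s²

Since r ≪ d, expand the inverse-square field across one radius to get the leading 2GMr/d³ term.
a_tidal = 2GMr/d³
        = 2 × (6.674 × 10⁻¹¹) × (1.02 × 10²⁶) × (1.35 × 10⁶) / (3.55 × 10⁸)³
        = 4.11 × 10⁻⁴ m/s²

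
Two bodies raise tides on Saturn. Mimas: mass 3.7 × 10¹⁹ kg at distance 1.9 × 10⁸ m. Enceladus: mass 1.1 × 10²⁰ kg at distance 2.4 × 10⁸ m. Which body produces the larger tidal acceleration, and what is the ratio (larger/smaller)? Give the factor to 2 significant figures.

Enceladus, by a factor of ≈ 1.5

The tide-raising term goes as M/d³ (the gradient of a 1/d² field).
Mimas: (3.7 × 10¹⁹) / (1.9 × 10⁸)³ = 5.394 × 10⁻⁶
Enceladus: (1.1 × 10²⁰) / (2.4 × 10⁸)³ = 7.957 × 10⁻⁶
Ratio (larger/smaller) = 1.5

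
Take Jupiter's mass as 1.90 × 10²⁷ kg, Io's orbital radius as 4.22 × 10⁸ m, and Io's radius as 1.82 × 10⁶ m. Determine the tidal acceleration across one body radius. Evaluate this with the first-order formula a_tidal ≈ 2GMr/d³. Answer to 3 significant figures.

6.14 × 10⁻³ m/s²

Differencing GM/(d−r)² and GM/d² to first order in r/d gives 2GMr/d³.
Δa = 2GMr/d³
   = 2 × (6.674 × 10⁻¹¹) × (1.90 × 10²⁷) × (1.82 × 10⁶) / (4.22 × 10⁸)³
   = 6.14 × 10⁻³ m/s²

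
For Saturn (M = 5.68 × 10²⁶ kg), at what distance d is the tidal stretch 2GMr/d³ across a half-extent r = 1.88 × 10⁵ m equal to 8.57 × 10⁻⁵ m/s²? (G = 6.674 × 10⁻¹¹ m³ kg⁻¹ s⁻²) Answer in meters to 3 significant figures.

2GMr/d³ = a_tidal  ⇒  d = (2GMr / a_tidal)^(1/3)
d = (2 × 6.674×10⁻¹¹ × (5.68 × 10²⁶) × (1.88 × 10⁵) / (8.57 × 10⁻⁵))^(1/3)
  = 5.50 × 10⁸ m

5.50 × 10⁸ m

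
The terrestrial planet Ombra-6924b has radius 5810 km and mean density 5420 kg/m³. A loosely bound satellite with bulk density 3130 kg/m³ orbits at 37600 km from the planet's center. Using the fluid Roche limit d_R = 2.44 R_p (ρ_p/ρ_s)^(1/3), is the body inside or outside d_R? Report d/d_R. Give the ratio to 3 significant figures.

outside; d/d_R ≈ 2.21

d_R = 2.44 × (5810 km) × (5420/3130)^(1/3) = 17020 km
d/d_R = (37600) / (17020) = 2.21
Since d/d_R > 1, the body is outside the Roche limit.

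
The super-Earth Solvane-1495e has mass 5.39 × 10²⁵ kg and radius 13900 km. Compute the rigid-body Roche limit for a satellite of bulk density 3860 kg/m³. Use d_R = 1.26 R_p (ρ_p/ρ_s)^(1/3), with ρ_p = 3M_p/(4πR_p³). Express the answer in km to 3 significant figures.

18800 km

ρ_p = 3M_p/(4πR_p³) = 3 × (5.39 × 10²⁵) / (4π × (1.39 × 10⁷ m)³) = 4790 kg/m³
d_R = 1.26 × 13900 km × (4790/3860)^(1/3)
    = 18800 km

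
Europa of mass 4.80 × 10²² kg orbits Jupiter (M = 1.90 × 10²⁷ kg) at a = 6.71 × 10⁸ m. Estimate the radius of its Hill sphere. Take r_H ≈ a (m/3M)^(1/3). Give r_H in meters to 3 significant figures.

1.37 × 10⁷ m

r_H ≈ a (m/3M)^(1/3)
    = (6.71 × 10⁸) × (4.80 × 10²² / (3 × 1.90 × 10²⁷))^(1/3)
    = 1.37 × 10⁷ m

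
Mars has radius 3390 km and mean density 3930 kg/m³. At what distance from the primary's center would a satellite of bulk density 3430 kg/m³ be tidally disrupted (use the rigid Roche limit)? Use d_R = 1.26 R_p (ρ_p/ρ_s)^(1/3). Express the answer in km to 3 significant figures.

4470 km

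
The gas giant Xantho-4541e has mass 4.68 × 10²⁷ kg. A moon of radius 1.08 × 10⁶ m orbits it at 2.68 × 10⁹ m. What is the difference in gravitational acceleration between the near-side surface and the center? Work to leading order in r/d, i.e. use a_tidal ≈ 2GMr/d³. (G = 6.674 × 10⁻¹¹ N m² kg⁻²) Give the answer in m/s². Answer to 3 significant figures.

Differencing GM/(d−r)² and GM/d² to first order in r/d gives 2GMr/d³.
Δa = 2GMr/d³
   = 2 × (6.674 × 10⁻¹¹) × (4.68 × 10²⁷) × (1.08 × 10⁶) / (2.68 × 10⁹)³
   = 3.50 × 10⁻⁵ m/s²

3.50 × 10⁻⁵ m/s²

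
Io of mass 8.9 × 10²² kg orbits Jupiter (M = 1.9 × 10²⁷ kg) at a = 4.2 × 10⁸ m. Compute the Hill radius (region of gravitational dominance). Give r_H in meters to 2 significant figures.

r_H ≈ a (m/3M)^(1/3)
    = (4.2 × 10⁸) × (8.9 × 10²² / (3 × 1.9 × 10²⁷))^(1/3)
    = 1.0 × 10⁷ m

1.0 × 10⁷ m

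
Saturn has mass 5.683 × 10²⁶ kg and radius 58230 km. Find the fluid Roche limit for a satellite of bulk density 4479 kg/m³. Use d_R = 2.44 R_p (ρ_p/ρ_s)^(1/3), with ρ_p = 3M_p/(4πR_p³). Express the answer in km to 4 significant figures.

76060 km

ρ_p = 3M_p/(4πR_p³) = 3 × (5.683 × 10²⁶) / (4π × (5.823 × 10⁷ m)³) = 687.1 kg/m³
d_R = 2.44 × 58230 km × (687.1/4479)^(1/3)
    = 76060 km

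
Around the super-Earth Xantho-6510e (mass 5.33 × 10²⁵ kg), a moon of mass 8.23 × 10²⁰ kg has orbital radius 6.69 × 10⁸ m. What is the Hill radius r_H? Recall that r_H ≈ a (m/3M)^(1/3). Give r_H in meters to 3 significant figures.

r_H ≈ a (m/3M)^(1/3)
    = (6.69 × 10⁸) × (8.23 × 10²⁰ / (3 × 5.33 × 10²⁵))^(1/3)
    = 1.16 × 10⁷ m

1.16 × 10⁷ m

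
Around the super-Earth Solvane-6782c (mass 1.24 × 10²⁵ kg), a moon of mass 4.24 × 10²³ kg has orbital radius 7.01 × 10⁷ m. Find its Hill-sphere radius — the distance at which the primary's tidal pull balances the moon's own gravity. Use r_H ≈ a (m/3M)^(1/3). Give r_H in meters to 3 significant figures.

r_H ≈ a (m/3M)^(1/3)
    = (7.01 × 10⁷) × (4.24 × 10²³ / (3 × 1.24 × 10²⁵))^(1/3)
    = 1.58 × 10⁷ m

1.58 × 10⁷ m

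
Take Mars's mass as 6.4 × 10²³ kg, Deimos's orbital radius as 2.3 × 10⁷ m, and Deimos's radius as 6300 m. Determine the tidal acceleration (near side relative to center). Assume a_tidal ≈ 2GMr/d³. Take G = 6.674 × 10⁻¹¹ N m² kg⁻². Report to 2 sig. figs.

4.4 × 10⁻⁵ m/s²

Δg = 2GMr/d³
   = 2 × (6.674 × 10⁻¹¹) × (6.4 × 10²³) × (6300) / (2.3 × 10⁷)³
   = 4.4 × 10⁻⁵ m/s²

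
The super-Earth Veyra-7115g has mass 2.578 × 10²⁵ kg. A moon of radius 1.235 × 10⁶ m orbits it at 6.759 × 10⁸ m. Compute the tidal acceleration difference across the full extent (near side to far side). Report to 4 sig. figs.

2.753 × 10⁻⁵ m/s²

a_tidal = 4GMr/d³
        = 4 × (6.674 × 10⁻¹¹) × (2.578 × 10²⁵) × (1.235 × 10⁶) / (6.759 × 10⁸)³
        = 2.753 × 10⁻⁵ m/s²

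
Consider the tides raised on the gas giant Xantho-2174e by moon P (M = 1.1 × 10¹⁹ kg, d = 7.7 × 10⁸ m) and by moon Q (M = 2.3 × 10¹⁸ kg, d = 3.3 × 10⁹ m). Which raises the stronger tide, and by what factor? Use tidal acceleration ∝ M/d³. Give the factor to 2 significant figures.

Moon P, by a factor of ≈ 380

Tidal acceleration ∝ M/d³, so compare M/d³ for each.
Moon P: (1.1 × 10¹⁹) / (7.7 × 10⁸)³ = 2.409 × 10⁻⁸
Moon Q: (2.3 × 10¹⁸) / (3.3 × 10⁹)³ = 6.400 × 10⁻¹¹
Ratio (larger/smaller) = 380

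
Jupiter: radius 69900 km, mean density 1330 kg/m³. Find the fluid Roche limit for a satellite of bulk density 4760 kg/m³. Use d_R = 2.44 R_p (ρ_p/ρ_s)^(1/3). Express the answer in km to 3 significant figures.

d_R = 2.44 × 69900 km × (1330/4760)^(1/3)
    = 1.12 × 10⁵ km

1.12 × 10⁵ km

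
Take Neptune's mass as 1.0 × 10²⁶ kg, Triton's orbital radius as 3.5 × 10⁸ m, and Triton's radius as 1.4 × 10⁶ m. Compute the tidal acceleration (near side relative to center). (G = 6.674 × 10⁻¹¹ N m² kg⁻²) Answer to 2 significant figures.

4.4 × 10⁻⁴ m/s²

a_tidal = 2GMr/d³
        = 2 × (6.674 × 10⁻¹¹) × (1.0 × 10²⁶) × (1.4 × 10⁶) / (3.5 × 10⁸)³
        = 4.4 × 10⁻⁴ m/s²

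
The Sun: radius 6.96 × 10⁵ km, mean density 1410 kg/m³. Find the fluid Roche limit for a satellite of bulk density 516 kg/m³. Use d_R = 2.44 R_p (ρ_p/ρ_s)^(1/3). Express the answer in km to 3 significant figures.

2.37 × 10⁶ km

d_R = 2.44 × 6.96 × 10⁵ km × (1410/516)^(1/3)
    = 2.37 × 10⁶ km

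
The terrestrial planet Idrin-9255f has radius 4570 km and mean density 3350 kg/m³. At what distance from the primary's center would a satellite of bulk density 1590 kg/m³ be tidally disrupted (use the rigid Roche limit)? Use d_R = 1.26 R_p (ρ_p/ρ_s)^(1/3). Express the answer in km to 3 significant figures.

d_R = 1.26 × 4570 km × (3350/1590)^(1/3)
    = 7380 km

7380 km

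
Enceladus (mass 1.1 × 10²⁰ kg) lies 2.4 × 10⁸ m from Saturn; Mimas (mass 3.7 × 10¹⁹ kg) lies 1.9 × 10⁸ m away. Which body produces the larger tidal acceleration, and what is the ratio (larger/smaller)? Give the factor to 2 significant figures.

Enceladus, by a factor of ≈ 1.5

The tide-raising term goes as M/d³ (the gradient of a 1/d² field).
Enceladus: (1.1 × 10²⁰) / (2.4 × 10⁸)³ = 7.957 × 10⁻⁶
Mimas: (3.7 × 10¹⁹) / (1.9 × 10⁸)³ = 5.394 × 10⁻⁶
Ratio (larger/smaller) = 1.5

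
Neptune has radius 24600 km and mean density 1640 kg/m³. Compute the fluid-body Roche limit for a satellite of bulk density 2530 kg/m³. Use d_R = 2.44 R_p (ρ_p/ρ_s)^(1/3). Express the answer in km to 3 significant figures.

51900 km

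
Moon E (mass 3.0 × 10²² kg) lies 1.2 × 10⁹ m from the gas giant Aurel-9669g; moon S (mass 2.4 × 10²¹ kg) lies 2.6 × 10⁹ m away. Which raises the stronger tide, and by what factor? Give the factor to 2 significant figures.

Moon E, by a factor of ≈ 130

Tidal stretch scales as M/d³; compute that for each body.
Moon E: (3.0 × 10²²) / (1.2 × 10⁹)³ = 1.736 × 10⁻⁵
Moon S: (2.4 × 10²¹) / (2.6 × 10⁹)³ = 1.365 × 10⁻⁷
Ratio (larger/smaller) = 130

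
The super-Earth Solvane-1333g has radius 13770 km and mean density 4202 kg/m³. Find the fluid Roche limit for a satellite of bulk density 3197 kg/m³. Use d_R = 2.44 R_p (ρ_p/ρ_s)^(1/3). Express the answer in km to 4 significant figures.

36800 km

d_R = 2.44 × 13770 km × (4202/3197)^(1/3)
    = 36800 km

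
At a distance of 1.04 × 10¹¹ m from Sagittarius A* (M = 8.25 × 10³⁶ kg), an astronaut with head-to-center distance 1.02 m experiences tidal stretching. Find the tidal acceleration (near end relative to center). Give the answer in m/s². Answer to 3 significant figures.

a_tidal = 2GMr/d³
        = 2 × (6.674 × 10⁻¹¹) × (8.25 × 10³⁶) × (1.02) / (1.04 × 10¹¹)³
        = 9.99 × 10⁻⁷ m/s²

9.99 × 10⁻⁷ m/s²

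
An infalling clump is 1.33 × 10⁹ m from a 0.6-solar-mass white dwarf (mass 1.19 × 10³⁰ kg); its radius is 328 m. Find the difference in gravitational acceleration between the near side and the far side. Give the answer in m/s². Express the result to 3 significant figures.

4.43 × 10⁻⁵ m/s²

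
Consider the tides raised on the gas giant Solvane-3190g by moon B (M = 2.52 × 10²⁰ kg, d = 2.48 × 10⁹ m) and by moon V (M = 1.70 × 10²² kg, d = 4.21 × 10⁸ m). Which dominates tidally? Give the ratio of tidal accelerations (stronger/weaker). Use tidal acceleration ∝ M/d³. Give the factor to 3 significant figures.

Compare M/d³ for the two perturbers:
Moon B: (2.52 × 10²⁰) / (2.48 × 10⁹)³ = 1.652 × 10⁻⁸
Moon V: (1.70 × 10²²) / (4.21 × 10⁸)³ = 2.278 × 10⁻⁴
Ratio (larger/smaller) = 13800

Moon V, by a factor of ≈ 13800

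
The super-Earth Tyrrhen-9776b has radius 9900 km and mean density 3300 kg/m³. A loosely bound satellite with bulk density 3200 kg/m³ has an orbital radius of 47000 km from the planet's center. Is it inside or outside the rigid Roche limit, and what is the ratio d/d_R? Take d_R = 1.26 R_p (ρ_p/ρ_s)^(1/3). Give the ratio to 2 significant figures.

outside; d/d_R ≈ 3.7

d_R = 1.26 × (9900 km) × (3300/3200)^(1/3) = 12600 km
d/d_R = (47000) / (12600) = 3.7
Since d/d_R > 1, the body is outside the Roche limit.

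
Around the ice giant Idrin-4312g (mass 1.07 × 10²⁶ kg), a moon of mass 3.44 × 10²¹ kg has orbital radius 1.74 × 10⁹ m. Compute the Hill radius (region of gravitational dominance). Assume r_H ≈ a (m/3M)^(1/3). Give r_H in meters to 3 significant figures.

r_H ≈ a (m/3M)^(1/3)
    = (1.74 × 10⁹) × (3.44 × 10²¹ / (3 × 1.07 × 10²⁶))^(1/3)
    = 3.84 × 10⁷ m

3.84 × 10⁷ m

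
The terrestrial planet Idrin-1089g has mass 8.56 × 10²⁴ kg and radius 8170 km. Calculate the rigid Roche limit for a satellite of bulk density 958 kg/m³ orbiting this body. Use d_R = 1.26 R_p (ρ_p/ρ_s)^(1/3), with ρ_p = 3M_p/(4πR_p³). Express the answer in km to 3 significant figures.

16200 km

ρ_p = 3M_p/(4πR_p³) = 3 × (8.56 × 10²⁴) / (4π × (8.17 × 10⁶ m)³) = 3750 kg/m³
d_R = 1.26 × 8170 km × (3750/958)^(1/3)
    = 16200 km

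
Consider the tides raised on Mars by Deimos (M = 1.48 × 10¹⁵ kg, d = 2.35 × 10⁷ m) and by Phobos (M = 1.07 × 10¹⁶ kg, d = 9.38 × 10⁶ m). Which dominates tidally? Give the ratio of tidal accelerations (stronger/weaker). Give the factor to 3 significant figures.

Compare M/d³ for the two perturbers:
Deimos: (1.48 × 10¹⁵) / (2.35 × 10⁷)³ = 1.140 × 10⁻⁷
Phobos: (1.07 × 10¹⁶) / (9.38 × 10⁶)³ = 1.297 × 10⁻⁵
Ratio (larger/smaller) = 114

Phobos, by a factor of ≈ 114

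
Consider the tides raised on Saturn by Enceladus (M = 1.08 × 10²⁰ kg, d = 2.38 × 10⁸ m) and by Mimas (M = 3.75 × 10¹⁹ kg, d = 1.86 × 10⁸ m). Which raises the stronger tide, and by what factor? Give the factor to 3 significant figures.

The tide-raising term goes as M/d³ (the gradient of a 1/d² field).
Enceladus: (1.08 × 10²⁰) / (2.38 × 10⁸)³ = 8.011 × 10⁻⁶
Mimas: (3.75 × 10¹⁹) / (1.86 × 10⁸)³ = 5.828 × 10⁻⁶
Ratio (larger/smaller) = 1.37

Enceladus, by a factor of ≈ 1.37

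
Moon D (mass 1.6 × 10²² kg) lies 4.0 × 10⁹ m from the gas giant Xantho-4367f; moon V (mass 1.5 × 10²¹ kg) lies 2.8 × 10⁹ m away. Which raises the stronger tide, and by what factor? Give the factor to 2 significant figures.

Moon D, by a factor of ≈ 3.7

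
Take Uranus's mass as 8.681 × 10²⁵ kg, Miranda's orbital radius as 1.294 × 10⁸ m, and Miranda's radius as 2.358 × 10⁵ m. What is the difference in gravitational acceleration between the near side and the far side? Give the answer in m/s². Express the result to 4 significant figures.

Near-to-far spans 2r, so the tidal difference is twice the near-to-center value: 4GMr/d³.
a_tidal = 4GMr/d³
        = 4 × (6.674 × 10⁻¹¹) × (8.681 × 10²⁵) × (2.358 × 10⁵) / (1.294 × 10⁸)³
        = 2.522 × 10⁻³ m/s²

2.522 × 10⁻³ m/s²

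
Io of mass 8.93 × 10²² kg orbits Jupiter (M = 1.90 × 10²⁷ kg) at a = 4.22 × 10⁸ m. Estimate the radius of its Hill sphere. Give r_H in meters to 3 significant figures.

1.06 × 10⁷ m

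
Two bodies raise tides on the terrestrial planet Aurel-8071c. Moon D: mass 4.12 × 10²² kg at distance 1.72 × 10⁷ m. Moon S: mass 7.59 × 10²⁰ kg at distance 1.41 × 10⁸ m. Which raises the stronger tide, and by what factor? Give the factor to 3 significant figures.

Moon D, by a factor of ≈ 29900

Tidal acceleration ∝ M/d³, so compare M/d³ for each.
Moon D: (4.12 × 10²²) / (1.72 × 10⁷)³ = 8.097
Moon S: (7.59 × 10²⁰) / (1.41 × 10⁸)³ = 2.708 × 10⁻⁴
Ratio (larger/smaller) = 29900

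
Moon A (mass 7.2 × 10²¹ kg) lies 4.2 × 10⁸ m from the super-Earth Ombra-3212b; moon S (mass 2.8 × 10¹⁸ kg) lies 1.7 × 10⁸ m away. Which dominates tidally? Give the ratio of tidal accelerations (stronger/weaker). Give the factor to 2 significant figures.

The tide-raising term goes as M/d³ (the gradient of a 1/d² field).
Moon A: (7.2 × 10²¹) / (4.2 × 10⁸)³ = 9.718 × 10⁻⁵
Moon S: (2.8 × 10¹⁸) / (1.7 × 10⁸)³ = 5.699 × 10⁻⁷
Ratio (larger/smaller) = 170

Moon A, by a factor of ≈ 170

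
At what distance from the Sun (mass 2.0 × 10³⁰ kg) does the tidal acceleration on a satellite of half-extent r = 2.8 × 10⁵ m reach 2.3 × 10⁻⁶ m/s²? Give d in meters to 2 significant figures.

3.2 × 10¹⁰ m

2GMr/d³ = a_tidal  ⇒  d = (2GMr / a_tidal)^(1/3)
d = (2 × 6.674×10⁻¹¹ × (2.0 × 10³⁰) × (2.8 × 10⁵) / (2.3 × 10⁻⁶))^(1/3)
  = 3.2 × 10¹⁰ m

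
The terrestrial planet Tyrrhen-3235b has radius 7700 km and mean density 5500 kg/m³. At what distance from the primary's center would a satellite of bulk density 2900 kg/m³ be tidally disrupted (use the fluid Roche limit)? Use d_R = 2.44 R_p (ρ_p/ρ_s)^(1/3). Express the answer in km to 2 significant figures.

d_R = 2.44 × 7700 km × (5500/2900)^(1/3)
    = 23000 km

23000 km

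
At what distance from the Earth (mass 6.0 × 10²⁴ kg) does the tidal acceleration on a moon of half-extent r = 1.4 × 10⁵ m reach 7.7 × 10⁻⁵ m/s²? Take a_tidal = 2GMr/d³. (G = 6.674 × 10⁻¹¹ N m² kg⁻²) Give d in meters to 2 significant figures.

1.1 × 10⁸ m

2GMr/d³ = a_tidal  ⇒  d = (2GMr / a_tidal)^(1/3)
d = (2 × 6.674×10⁻¹¹ × (6.0 × 10²⁴) × (1.4 × 10⁵) / (7.7 × 10⁻⁵))^(1/3)
  = 1.1 × 10⁸ m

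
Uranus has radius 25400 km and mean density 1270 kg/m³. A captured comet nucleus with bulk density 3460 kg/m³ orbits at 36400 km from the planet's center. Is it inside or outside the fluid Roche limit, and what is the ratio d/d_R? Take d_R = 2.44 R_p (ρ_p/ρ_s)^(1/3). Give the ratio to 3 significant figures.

inside; d/d_R ≈ 0.820

d_R = 2.44 × (25400 km) × (1270/3460)^(1/3) = 44370 km
d/d_R = (36400) / (44370) = 0.820
Since d/d_R < 1, the body is inside the Roche limit.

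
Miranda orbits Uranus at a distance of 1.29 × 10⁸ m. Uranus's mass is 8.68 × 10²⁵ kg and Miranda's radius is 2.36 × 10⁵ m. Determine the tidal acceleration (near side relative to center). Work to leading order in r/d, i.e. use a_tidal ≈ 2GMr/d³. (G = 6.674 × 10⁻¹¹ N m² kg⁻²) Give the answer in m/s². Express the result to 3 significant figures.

1.27 × 10⁻³ m/s²

Δg = 2GMr/d³
   = 2 × (6.674 × 10⁻¹¹) × (8.68 × 10²⁵) × (2.36 × 10⁵) / (1.29 × 10⁸)³
   = 1.27 × 10⁻³ m/s²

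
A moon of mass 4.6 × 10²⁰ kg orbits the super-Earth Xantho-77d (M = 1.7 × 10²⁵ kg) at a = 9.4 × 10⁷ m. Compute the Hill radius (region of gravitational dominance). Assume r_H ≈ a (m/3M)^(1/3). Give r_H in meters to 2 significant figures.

2.0 × 10⁶ m

r_H ≈ a (m/3M)^(1/3)
    = (9.4 × 10⁷) × (4.6 × 10²⁰ / (3 × 1.7 × 10²⁵))^(1/3)
    = 2.0 × 10⁶ m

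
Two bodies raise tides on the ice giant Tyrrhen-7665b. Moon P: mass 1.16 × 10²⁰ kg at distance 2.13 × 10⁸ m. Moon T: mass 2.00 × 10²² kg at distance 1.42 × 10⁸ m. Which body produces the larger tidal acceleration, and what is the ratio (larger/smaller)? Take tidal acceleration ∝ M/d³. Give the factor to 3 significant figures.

Tidal acceleration ∝ M/d³, so compare M/d³ for each.
Moon P: (1.16 × 10²⁰) / (2.13 × 10⁸)³ = 1.200 × 10⁻⁵
Moon T: (2.00 × 10²²) / (1.42 × 10⁸)³ = 6.985 × 10⁻³
Ratio (larger/smaller) = 582

Moon T, by a factor of ≈ 582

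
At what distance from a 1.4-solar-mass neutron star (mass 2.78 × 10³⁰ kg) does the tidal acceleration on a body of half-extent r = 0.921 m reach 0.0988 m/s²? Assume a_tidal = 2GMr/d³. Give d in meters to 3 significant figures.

2GMr/d³ = a_tidal  ⇒  d = (2GMr / a_tidal)^(1/3)
d = (2 × 6.674×10⁻¹¹ × (2.78 × 10³⁰) × (0.921) / (0.0988))^(1/3)
  = 1.51 × 10⁷ m

1.51 × 10⁷ m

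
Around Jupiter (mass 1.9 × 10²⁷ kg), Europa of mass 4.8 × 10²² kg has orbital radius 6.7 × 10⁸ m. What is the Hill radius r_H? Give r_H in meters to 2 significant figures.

r_H ≈ a (m/3M)^(1/3)
    = (6.7 × 10⁸) × (4.8 × 10²² / (3 × 1.9 × 10²⁷))^(1/3)
    = 1.4 × 10⁷ m

1.4 × 10⁷ m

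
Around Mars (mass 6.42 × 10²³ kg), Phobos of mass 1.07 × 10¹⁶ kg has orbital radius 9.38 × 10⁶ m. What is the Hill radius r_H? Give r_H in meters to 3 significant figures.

1.66 × 10⁴ m

r_H ≈ a (m/3M)^(1/3)
    = (9.38 × 10⁶) × (1.07 × 10¹⁶ / (3 × 6.42 × 10²³))^(1/3)
    = 1.66 × 10⁴ m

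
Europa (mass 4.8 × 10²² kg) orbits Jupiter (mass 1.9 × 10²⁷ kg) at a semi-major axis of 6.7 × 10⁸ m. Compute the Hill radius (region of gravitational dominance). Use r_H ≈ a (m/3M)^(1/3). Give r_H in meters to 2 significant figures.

1.4 × 10⁷ m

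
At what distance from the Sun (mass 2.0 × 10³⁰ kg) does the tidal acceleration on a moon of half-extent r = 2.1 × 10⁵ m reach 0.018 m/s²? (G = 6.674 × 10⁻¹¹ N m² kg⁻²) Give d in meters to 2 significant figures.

2GMr/d³ = a_tidal  ⇒  d = (2GMr / a_tidal)^(1/3)
d = (2 × 6.674×10⁻¹¹ × (2.0 × 10³⁰) × (2.1 × 10⁵) / (0.018))^(1/3)
  = 1.5 × 10⁹ m

1.5 × 10⁹ m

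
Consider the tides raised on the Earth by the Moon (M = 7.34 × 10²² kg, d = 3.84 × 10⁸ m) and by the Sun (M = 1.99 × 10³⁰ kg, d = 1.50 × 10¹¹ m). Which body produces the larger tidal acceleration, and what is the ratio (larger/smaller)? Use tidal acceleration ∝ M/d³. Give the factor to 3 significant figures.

The Moon, by a factor of ≈ 2.20

The tide-raising term goes as M/d³ (the gradient of a 1/d² field).
The Moon: (7.34 × 10²²) / (3.84 × 10⁸)³ = 1.296 × 10⁻³
The Sun: (1.99 × 10³⁰) / (1.50 × 10¹¹)³ = 5.896 × 10⁻⁴
Ratio (larger/smaller) = 2.20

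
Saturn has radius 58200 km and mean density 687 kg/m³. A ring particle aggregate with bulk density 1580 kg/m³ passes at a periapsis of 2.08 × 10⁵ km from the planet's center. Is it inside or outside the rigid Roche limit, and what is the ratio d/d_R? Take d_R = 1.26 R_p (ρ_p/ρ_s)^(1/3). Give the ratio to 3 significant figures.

d_R = 1.26 × (58200 km) × (687/1580)^(1/3) = 55560 km
d/d_R = (2.08 × 10⁵) / (55560) = 3.74
Since d/d_R > 1, the body is outside the Roche limit.

outside; d/d_R ≈ 3.74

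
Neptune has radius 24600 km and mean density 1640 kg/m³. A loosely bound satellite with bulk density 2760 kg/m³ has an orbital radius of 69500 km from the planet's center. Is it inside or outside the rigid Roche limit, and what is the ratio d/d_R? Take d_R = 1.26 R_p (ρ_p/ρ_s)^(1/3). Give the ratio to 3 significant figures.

d_R = 1.26 × (24600 km) × (1640/2760)^(1/3) = 26060 km
d/d_R = (69500) / (26060) = 2.67
Since d/d_R > 1, the body is outside the Roche limit.

outside; d/d_R ≈ 2.67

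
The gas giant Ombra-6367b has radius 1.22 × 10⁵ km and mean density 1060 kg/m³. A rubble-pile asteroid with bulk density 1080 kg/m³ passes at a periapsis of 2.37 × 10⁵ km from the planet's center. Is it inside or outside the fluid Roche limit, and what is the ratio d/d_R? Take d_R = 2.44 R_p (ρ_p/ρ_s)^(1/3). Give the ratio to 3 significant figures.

d_R = 2.44 × (1.22 × 10⁵ km) × (1060/1080)^(1/3) = 2.958 × 10⁵ km
d/d_R = (2.37 × 10⁵) / (2.958 × 10⁵) = 0.801
Since d/d_R < 1, the body is inside the Roche limit.

inside; d/d_R ≈ 0.801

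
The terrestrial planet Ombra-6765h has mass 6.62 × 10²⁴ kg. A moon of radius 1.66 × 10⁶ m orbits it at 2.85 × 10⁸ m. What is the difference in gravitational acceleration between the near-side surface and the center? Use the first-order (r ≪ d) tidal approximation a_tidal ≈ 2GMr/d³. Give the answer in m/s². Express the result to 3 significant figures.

Δa = 2GMr/d³
   = 2 × (6.674 × 10⁻¹¹) × (6.62 × 10²⁴) × (1.66 × 10⁶) / (2.85 × 10⁸)³
   = 6.34 × 10⁻⁵ m/s²

6.34 × 10⁻⁵ m/s²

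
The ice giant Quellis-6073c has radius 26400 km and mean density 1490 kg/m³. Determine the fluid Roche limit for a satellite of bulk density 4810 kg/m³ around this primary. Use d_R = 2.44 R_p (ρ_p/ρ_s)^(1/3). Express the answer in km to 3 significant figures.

43600 km

d_R = 2.44 × 26400 km × (1490/4810)^(1/3)
    = 43600 km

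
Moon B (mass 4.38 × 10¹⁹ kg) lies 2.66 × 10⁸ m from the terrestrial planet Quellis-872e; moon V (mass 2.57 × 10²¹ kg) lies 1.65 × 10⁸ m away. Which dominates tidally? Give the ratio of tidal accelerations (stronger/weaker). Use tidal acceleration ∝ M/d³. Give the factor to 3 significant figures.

Moon V, by a factor of ≈ 246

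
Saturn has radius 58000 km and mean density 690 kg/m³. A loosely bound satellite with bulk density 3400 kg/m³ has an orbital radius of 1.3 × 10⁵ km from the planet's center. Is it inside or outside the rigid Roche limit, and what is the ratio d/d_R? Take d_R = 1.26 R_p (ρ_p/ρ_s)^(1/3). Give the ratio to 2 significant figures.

outside; d/d_R ≈ 3.0

d_R = 1.26 × (58000 km) × (690/3400)^(1/3) = 42950 km
d/d_R = (1.3 × 10⁵) / (42950) = 3.0
Since d/d_R > 1, the body is outside the Roche limit.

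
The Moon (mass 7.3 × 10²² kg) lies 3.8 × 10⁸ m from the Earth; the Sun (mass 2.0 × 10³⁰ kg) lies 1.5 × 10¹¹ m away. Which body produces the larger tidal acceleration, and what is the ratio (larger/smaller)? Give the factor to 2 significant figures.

The Moon, by a factor of ≈ 2.2

Compare M/d³ for the two perturbers:
The Moon: (7.3 × 10²²) / (3.8 × 10⁸)³ = 1.330 × 10⁻³
The Sun: (2.0 × 10³⁰) / (1.5 × 10¹¹)³ = 5.926 × 10⁻⁴
Ratio (larger/smaller) = 2.2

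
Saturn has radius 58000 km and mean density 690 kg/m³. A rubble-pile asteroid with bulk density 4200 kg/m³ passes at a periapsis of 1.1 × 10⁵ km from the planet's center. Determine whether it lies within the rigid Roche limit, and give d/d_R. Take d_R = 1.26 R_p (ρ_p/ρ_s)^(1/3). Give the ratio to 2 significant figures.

d_R = 1.26 × (58000 km) × (690/4200)^(1/3) = 40030 km
d/d_R = (1.1 × 10⁵) / (40030) = 2.7
Since d/d_R > 1, the body is outside the Roche limit.

outside; d/d_R ≈ 2.7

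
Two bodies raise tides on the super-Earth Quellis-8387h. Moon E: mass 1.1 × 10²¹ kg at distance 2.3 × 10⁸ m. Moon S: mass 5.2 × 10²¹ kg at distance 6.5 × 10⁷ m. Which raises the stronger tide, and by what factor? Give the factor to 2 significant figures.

Tidal stretch scales as M/d³; compute that for each body.
Moon E: (1.1 × 10²¹) / (2.3 × 10⁸)³ = 9.041 × 10⁻⁵
Moon S: (5.2 × 10²¹) / (6.5 × 10⁷)³ = 1.893 × 10⁻²
Ratio (larger/smaller) = 210

Moon S, by a factor of ≈ 210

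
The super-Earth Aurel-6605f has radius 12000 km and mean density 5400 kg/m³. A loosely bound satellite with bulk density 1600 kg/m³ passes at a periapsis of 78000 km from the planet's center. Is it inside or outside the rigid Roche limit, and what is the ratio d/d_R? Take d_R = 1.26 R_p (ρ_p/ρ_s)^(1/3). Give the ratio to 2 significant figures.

outside; d/d_R ≈ 3.4

d_R = 1.26 × (12000 km) × (5400/1600)^(1/3) = 22680 km
d/d_R = (78000) / (22680) = 3.4
Since d/d_R > 1, the body is outside the Roche limit.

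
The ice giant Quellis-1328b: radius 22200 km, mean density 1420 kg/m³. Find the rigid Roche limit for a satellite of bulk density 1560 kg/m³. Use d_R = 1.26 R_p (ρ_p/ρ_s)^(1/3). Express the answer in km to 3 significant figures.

d_R = 1.26 × 22200 km × (1420/1560)^(1/3)
    = 27100 km

27100 km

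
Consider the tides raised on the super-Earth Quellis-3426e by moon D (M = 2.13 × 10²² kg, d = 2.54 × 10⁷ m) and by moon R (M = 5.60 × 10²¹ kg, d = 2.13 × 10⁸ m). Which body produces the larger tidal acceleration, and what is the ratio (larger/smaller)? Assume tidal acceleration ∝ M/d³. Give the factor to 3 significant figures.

The tide-raising term goes as M/d³ (the gradient of a 1/d² field).
Moon D: (2.13 × 10²²) / (2.54 × 10⁷)³ = 1.300
Moon R: (5.60 × 10²¹) / (2.13 × 10⁸)³ = 5.795 × 10⁻⁴
Ratio (larger/smaller) = 2240

Moon D, by a factor of ≈ 2240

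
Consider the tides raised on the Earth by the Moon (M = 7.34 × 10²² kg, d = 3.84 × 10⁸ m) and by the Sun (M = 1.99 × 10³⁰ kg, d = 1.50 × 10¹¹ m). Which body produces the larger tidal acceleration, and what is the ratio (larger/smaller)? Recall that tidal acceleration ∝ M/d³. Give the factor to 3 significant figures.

Tidal stretch scales as M/d³; compute that for each body.
The Moon: (7.34 × 10²²) / (3.84 × 10⁸)³ = 1.296 × 10⁻³
The Sun: (1.99 × 10³⁰) / (1.50 × 10¹¹)³ = 5.896 × 10⁻⁴
Ratio (larger/smaller) = 2.20

The Moon, by a factor of ≈ 2.20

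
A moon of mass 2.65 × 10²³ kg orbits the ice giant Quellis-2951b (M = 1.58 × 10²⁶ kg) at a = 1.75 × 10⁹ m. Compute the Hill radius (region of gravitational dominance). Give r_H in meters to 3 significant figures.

1.44 × 10⁸ m

r_H ≈ a (m/3M)^(1/3)
    = (1.75 × 10⁹) × (2.65 × 10²³ / (3 × 1.58 × 10²⁶))^(1/3)
    = 1.44 × 10⁸ m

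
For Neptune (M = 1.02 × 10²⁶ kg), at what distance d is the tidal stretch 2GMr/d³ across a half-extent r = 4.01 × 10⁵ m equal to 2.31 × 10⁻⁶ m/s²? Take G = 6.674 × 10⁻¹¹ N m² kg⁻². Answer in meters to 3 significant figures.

1.33 × 10⁹ m

2GMr/d³ = a_tidal  ⇒  d = (2GMr / a_tidal)^(1/3)
d = (2 × 6.674×10⁻¹¹ × (1.02 × 10²⁶) × (4.01 × 10⁵) / (2.31 × 10⁻⁶))^(1/3)
  = 1.33 × 10⁹ m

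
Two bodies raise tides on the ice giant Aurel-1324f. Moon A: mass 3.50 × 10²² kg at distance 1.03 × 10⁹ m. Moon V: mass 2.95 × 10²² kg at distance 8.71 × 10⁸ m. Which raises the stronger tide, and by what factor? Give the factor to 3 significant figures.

Moon V, by a factor of ≈ 1.39

Tidal stretch scales as M/d³; compute that for each body.
Moon A: (3.50 × 10²²) / (1.03 × 10⁹)³ = 3.203 × 10⁻⁵
Moon V: (2.95 × 10²²) / (8.71 × 10⁸)³ = 4.464 × 10⁻⁵
Ratio (larger/smaller) = 1.39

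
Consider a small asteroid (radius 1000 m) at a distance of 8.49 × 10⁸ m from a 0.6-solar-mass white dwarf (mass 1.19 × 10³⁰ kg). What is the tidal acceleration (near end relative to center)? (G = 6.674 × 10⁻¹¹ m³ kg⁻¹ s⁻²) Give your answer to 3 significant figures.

2.60 × 10⁻⁴ m/s²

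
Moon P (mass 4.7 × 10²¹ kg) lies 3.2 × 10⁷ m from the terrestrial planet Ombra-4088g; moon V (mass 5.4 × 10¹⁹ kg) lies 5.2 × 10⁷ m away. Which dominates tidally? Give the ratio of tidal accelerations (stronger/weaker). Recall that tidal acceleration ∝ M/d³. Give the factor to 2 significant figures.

Compare M/d³ for the two perturbers:
Moon P: (4.7 × 10²¹) / (3.2 × 10⁷)³ = 1.434 × 10⁻¹
Moon V: (5.4 × 10¹⁹) / (5.2 × 10⁷)³ = 3.840 × 10⁻⁴
Ratio (larger/smaller) = 370

Moon P, by a factor of ≈ 370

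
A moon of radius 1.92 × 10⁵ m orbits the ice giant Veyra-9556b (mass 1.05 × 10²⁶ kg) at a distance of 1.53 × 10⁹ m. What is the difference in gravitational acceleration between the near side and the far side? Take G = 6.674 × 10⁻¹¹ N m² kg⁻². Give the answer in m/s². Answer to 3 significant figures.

1.50 × 10⁻⁶ m/s²

Near-to-far spans 2r, so the tidal difference is twice the near-to-center value: 4GMr/d³.
Δg = 4GMr/d³
   = 4 × (6.674 × 10⁻¹¹) × (1.05 × 10²⁶) × (1.92 × 10⁵) / (1.53 × 10⁹)³
   = 1.50 × 10⁻⁶ m/s²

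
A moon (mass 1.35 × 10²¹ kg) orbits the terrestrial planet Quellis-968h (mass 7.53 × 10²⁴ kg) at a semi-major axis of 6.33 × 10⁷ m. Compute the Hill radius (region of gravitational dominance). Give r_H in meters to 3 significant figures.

2.47 × 10⁶ m

r_H ≈ a (m/3M)^(1/3)
    = (6.33 × 10⁷) × (1.35 × 10²¹ / (3 × 7.53 × 10²⁴))^(1/3)
    = 2.47 × 10⁶ m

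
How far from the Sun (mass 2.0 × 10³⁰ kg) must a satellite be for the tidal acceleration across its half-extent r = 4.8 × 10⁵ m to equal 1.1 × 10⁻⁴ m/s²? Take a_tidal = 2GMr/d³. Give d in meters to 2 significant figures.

1.1 × 10¹⁰ m

2GMr/d³ = a_tidal  ⇒  d = (2GMr / a_tidal)^(1/3)
d = (2 × 6.674×10⁻¹¹ × (2.0 × 10³⁰) × (4.8 × 10⁵) / (1.1 × 10⁻⁴))^(1/3)
  = 1.1 × 10¹⁰ m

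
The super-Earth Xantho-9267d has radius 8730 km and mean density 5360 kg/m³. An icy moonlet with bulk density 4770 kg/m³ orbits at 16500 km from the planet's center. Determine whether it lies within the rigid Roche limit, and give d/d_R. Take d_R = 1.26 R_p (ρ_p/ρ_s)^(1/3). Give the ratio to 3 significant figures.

d_R = 1.26 × (8730 km) × (5360/4770)^(1/3) = 11440 km
d/d_R = (16500) / (11440) = 1.44
Since d/d_R > 1, the body is outside the Roche limit.

outside; d/d_R ≈ 1.44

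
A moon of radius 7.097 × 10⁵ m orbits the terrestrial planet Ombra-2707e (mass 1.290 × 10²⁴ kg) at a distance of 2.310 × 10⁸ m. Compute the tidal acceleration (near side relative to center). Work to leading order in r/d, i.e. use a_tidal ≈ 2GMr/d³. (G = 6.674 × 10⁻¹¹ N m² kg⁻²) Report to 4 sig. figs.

9.914 × 10⁻⁶ m/s²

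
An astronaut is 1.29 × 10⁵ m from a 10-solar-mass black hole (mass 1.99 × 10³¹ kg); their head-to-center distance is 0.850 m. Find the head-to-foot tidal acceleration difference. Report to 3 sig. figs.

Near-to-far spans 2r, so the tidal difference is twice the near-to-center value: 4GMr/d³.
Δg = 4GMr/d³
   = 4 × (6.674 × 10⁻¹¹) × (1.99 × 10³¹) × (0.850) / (1.29 × 10⁵)³
   = 2.10 × 10⁶ m/s²

2.10 × 10⁶ m/s²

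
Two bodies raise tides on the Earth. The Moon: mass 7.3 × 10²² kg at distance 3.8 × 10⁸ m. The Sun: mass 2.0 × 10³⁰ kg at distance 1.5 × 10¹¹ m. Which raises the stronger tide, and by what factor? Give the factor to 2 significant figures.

Compare M/d³ for the two perturbers:
The Moon: (7.3 × 10²²) / (3.8 × 10⁸)³ = 1.330 × 10⁻³
The Sun: (2.0 × 10³⁰) / (1.5 × 10¹¹)³ = 5.926 × 10⁻⁴
Ratio (larger/smaller) = 2.2

The Moon, by a factor of ≈ 2.2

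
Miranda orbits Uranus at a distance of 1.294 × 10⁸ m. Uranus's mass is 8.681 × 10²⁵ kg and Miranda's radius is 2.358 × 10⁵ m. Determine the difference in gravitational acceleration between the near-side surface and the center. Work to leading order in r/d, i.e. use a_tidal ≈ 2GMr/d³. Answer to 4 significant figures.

1.261 × 10⁻³ m/s²

Since r ≪ d, expand the inverse-square field across one radius to get the leading 2GMr/d³ term.
Δa = 2GMr/d³
   = 2 × (6.674 × 10⁻¹¹) × (8.681 × 10²⁵) × (2.358 × 10⁵) / (1.294 × 10⁸)³
   = 1.261 × 10⁻³ m/s²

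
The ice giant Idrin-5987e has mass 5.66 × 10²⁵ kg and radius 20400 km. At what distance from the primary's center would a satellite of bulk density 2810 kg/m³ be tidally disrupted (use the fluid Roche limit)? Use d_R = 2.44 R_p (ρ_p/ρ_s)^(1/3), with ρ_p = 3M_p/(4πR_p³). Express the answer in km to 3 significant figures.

41200 km

ρ_p = 3M_p/(4πR_p³) = 3 × (5.66 × 10²⁵) / (4π × (2.04 × 10⁷ m)³) = 1590 kg/m³
d_R = 2.44 × 20400 km × (1590/2810)^(1/3)
    = 41200 km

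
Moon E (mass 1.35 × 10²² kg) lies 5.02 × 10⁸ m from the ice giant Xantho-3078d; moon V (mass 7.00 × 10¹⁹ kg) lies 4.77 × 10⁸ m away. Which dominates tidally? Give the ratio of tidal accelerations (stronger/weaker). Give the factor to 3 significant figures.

Tidal stretch scales as M/d³; compute that for each body.
Moon E: (1.35 × 10²²) / (5.02 × 10⁸)³ = 1.067 × 10⁻⁴
Moon V: (7.00 × 10¹⁹) / (4.77 × 10⁸)³ = 6.450 × 10⁻⁷
Ratio (larger/smaller) = 165

Moon E, by a factor of ≈ 165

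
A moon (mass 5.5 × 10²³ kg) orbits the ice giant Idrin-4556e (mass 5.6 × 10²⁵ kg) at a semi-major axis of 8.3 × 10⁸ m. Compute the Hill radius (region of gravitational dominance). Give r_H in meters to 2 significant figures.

r_H ≈ a (m/3M)^(1/3)
    = (8.3 × 10⁸) × (5.5 × 10²³ / (3 × 5.6 × 10²⁵))^(1/3)
    = 1.2 × 10⁸ m

1.2 × 10⁸ m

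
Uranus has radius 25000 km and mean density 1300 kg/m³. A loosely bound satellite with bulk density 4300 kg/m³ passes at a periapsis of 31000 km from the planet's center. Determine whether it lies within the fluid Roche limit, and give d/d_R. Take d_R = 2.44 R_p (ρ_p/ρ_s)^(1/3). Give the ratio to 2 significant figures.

inside; d/d_R ≈ 0.76

d_R = 2.44 × (25000 km) × (1300/4300)^(1/3) = 40940 km
d/d_R = (31000) / (40940) = 0.76
Since d/d_R < 1, the body is inside the Roche limit.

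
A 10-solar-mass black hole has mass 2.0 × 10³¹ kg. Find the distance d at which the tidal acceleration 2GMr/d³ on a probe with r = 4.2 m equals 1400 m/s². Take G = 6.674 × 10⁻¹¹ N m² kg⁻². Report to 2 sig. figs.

2.0 × 10⁶ m

2GMr/d³ = a_tidal  ⇒  d = (2GMr / a_tidal)^(1/3)
d = (2 × 6.674×10⁻¹¹ × (2.0 × 10³¹) × (4.2) / (1400))^(1/3)
  = 2.0 × 10⁶ m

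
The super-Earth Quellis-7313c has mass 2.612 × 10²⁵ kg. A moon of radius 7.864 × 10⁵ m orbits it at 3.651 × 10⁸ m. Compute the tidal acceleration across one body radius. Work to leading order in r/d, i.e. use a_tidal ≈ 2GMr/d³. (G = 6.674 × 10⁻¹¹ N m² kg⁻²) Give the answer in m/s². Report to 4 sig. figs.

Since r ≪ d, expand the inverse-square field across one radius to get the leading 2GMr/d³ term.
Δa = 2GMr/d³
   = 2 × (6.674 × 10⁻¹¹) × (2.612 × 10²⁵) × (7.864 × 10⁵) / (3.651 × 10⁸)³
   = 5.634 × 10⁻⁵ m/s²

5.634 × 10⁻⁵ m/s²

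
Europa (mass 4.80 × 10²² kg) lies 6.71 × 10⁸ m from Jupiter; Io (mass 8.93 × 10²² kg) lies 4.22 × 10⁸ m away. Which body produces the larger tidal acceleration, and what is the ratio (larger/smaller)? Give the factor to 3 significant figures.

Io, by a factor of ≈ 7.48

Compare M/d³ for the two perturbers:
Europa: (4.80 × 10²²) / (6.71 × 10⁸)³ = 1.589 × 10⁻⁴
Io: (8.93 × 10²²) / (4.22 × 10⁸)³ = 1.188 × 10⁻³
Ratio (larger/smaller) = 7.48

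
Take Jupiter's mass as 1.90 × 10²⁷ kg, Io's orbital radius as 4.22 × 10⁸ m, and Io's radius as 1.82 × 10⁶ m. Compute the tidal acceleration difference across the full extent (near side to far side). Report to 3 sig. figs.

Differencing GM/(d−r)² and GM/(d+r)² to first order in r/d gives 4GMr/d³.
a_tidal = 4GMr/d³
        = 4 × (6.674 × 10⁻¹¹) × (1.90 × 10²⁷) × (1.82 × 10⁶) / (4.22 × 10⁸)³
        = 1.23 × 10⁻² m/s²

1.23 × 10⁻² m/s²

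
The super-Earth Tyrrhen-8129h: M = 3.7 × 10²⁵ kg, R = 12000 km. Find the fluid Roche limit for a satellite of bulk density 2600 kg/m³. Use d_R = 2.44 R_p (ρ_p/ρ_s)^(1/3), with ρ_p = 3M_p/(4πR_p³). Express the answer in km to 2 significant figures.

ρ_p = 3M_p/(4πR_p³) = 3 × (3.7 × 10²⁵) / (4π × (1.2 × 10⁷ m)³) = 5100 kg/m³
d_R = 2.44 × 12000 km × (5100/2600)^(1/3)
    = 37000 km

37000 km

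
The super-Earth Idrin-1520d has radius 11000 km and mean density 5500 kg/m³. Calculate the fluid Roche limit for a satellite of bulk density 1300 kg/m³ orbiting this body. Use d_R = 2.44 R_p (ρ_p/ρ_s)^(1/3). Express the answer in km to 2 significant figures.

d_R = 2.44 × 11000 km × (5500/1300)^(1/3)
    = 43000 km

43000 km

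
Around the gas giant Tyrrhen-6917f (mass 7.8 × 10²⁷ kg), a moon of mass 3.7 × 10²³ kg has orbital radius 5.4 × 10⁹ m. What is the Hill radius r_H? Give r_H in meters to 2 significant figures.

r_H ≈ a (m/3M)^(1/3)
    = (5.4 × 10⁹) × (3.7 × 10²³ / (3 × 7.8 × 10²⁷))^(1/3)
    = 1.4 × 10⁸ m

1.4 × 10⁸ m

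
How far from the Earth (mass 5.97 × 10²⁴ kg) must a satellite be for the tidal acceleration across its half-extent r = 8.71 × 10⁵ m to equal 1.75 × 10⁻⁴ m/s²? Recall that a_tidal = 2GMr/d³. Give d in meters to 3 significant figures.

2GMr/d³ = a_tidal  ⇒  d = (2GMr / a_tidal)^(1/3)
d = (2 × 6.674×10⁻¹¹ × (5.97 × 10²⁴) × (8.71 × 10⁵) / (1.75 × 10⁻⁴))^(1/3)
  = 1.58 × 10⁸ m

1.58 × 10⁸ m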